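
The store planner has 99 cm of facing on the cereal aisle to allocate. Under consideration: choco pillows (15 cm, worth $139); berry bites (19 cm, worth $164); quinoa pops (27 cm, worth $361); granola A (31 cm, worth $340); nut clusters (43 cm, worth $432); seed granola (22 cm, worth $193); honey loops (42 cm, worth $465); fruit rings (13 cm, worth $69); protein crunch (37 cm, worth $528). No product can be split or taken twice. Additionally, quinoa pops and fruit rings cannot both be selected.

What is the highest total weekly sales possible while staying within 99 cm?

Density check — protein crunch 14.27, quinoa pops 13.37, honey loops 11.07, granola A 10.97 are the best per cm.
The ratio ordering already packs tightly: quinoa pops + granola A + protein crunch, 95 cm, 1229.

1229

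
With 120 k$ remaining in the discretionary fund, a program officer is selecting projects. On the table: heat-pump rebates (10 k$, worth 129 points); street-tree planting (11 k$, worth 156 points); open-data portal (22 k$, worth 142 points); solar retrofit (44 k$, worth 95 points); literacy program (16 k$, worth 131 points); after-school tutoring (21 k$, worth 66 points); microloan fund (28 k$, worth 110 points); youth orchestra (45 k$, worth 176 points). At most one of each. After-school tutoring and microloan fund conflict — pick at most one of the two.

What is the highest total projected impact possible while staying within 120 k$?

734

Best packing: heat-pump rebates + street-tree planting + open-data portal + literacy program + youth orchestra — 104 k$, 734 total.
No other feasible combination exceeds 734.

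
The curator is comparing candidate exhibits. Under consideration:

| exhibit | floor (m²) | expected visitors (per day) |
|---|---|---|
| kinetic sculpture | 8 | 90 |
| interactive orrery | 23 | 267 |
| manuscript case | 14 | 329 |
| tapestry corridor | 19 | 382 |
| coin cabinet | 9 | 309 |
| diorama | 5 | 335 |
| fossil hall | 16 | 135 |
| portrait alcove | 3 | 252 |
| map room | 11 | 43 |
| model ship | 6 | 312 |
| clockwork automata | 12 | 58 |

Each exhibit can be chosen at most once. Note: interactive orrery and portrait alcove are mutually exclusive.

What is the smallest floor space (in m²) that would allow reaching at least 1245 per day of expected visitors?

Need the lightest bundle worth ≥ 1245.
kinetic sculpture + coin cabinet + diorama + portrait alcove + model ship reaches 1298 using 31 m².
Any bundle with less than 31 m² falls short of 1245.

31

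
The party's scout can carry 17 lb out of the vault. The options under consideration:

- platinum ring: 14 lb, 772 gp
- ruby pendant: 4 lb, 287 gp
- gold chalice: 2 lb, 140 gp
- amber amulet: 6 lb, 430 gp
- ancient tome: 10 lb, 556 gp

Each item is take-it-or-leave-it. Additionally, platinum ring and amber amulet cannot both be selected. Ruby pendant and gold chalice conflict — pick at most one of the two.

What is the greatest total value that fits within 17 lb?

Taking amber amulet + ancient tome: 16 lb used, 986 in value.
Next best is platinum ring + gold chalice at 912 (16 lb) — short by 74.

986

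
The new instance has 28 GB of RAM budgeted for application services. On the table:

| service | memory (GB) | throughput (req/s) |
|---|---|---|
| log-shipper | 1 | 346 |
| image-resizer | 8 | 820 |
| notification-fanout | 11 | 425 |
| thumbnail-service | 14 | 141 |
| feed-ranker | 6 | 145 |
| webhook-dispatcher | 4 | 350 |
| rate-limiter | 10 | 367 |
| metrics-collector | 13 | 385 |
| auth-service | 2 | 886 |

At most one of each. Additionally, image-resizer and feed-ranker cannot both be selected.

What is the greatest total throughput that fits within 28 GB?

Ranking by ratio (throughput/GB): auth-service 443.00, log-shipper 346.00, image-resizer 102.50.
Log-shipper + image-resizer + notification-fanout + webhook-dispatcher + auth-service uses 26 of the 28 GB and totals 2827.
Nothing else feasible within 28 GB beats 2827.

2827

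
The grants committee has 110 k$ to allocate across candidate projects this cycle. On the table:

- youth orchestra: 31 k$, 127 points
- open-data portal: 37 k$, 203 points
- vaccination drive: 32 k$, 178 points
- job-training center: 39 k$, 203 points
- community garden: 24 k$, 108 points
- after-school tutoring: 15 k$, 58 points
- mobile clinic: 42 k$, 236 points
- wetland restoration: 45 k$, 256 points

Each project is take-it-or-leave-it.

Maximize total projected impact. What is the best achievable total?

The ratio heuristic lands on after-school tutoring + mobile clinic + wetland restoration (550) but leaves 8 k$ idle.
Using the slack differently, open-data portal + vaccination drive + job-training center comes to 584 at 108 k$.
That's the maximum — no swap from here does better than 584.

584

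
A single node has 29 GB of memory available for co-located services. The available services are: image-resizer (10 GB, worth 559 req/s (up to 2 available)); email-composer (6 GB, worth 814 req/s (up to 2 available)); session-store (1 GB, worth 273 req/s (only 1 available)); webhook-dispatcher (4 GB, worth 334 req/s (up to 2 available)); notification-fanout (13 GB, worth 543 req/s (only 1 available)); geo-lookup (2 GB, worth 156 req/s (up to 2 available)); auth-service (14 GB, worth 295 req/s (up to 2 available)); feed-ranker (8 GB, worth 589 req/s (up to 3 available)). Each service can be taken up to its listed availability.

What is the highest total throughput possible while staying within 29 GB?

3158

Ranking by ratio (throughput/GB): session-store 273.00, email-composer 135.67, webhook-dispatcher 83.50, geo-lookup 78.00.
A density-first pass picks 2×email-composer + session-store + 2×webhook-dispatcher + 2×geo-lookup — 2881 at 25 GB.
Dropping 2×geo-lookup frees 4 GB; slotting in feed-ranker (8 GB) lifts the total to 3158 at 29 GB.
Nothing else within 29 GB beats 3158.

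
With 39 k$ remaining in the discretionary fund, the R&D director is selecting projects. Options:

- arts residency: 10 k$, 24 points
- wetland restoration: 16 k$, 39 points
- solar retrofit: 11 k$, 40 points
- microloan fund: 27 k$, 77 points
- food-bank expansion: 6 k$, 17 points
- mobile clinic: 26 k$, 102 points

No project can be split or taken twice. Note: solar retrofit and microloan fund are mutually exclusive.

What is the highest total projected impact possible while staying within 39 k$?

Taking solar retrofit + mobile clinic: 37 k$ used, 142 in projected impact.

142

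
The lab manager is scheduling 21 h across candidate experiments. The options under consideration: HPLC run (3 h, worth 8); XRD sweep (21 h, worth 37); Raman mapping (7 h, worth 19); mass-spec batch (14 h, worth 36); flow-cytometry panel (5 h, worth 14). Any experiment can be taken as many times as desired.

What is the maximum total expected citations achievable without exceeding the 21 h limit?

Ranking by ratio (expected citations/h): flow-cytometry panel 2.80, Raman mapping 2.71, HPLC run 2.67.
Taking the top-ratio experiments first gives 4×flow-cytometry panel for 56 (20 h).
Replace flow-cytometry panel with 2×HPLC run: the trade gains 2 net, giving 58 at 21 h.
Nothing else within 21 h beats 58.

58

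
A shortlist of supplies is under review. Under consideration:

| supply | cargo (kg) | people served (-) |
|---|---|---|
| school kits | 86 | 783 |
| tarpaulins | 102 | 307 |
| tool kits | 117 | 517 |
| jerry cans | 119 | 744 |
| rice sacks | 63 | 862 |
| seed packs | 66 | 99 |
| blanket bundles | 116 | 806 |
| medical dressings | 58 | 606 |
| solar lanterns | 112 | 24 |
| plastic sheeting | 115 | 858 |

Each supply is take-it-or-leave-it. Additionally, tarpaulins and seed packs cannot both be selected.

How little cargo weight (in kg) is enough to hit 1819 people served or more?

207

Look for the lowest-cargo combination reaching 1819.
school kits + rice sacks + medical dressings reaches 2251 using 207 kg.
Below 207 kg the best achievable stays under 1819.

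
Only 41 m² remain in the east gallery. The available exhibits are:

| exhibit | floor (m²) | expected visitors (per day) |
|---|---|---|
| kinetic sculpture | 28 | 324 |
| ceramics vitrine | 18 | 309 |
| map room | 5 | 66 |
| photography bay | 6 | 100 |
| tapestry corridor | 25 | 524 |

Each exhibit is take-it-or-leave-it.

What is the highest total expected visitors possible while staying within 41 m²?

690

Taking map room + photography bay + tapestry corridor: 36 m² used, 690 in expected visitors.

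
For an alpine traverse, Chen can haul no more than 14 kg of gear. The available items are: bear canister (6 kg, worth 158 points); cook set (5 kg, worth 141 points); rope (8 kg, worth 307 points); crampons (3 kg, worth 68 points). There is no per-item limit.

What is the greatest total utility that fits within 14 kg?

465

By utility per kg: rope 38.38, cook set 28.20, bear canister 26.33, crampons 22.67 lead.
Taking the top-ratio items first gives cook set + rope for 448 (13 kg).
Replace cook set with bear canister: the trade gains 17 net, giving 465 at 14 kg.
Nothing else within 14 kg beats 465.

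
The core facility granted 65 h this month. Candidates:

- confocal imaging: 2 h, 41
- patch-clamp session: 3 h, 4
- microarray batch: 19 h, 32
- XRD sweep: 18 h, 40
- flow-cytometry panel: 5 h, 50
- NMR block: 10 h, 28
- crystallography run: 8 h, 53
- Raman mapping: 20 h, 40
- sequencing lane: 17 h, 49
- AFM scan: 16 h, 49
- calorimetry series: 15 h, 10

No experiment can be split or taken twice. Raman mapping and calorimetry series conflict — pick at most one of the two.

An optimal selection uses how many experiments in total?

Best achievable expected citations is 274.
One optimal bundle: confocal imaging + patch-clamp session + flow-cytometry panel + NMR block + crystallography run + sequencing lane + AFM scan (61 h).
All optima have 7 experiments.

7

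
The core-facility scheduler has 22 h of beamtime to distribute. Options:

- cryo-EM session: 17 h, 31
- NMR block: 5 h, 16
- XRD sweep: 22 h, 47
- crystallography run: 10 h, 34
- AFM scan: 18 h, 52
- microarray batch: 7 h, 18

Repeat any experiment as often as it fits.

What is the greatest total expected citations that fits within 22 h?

NMR block + crystallography run + microarray batch uses 22 of the 22 h and totals 68.

68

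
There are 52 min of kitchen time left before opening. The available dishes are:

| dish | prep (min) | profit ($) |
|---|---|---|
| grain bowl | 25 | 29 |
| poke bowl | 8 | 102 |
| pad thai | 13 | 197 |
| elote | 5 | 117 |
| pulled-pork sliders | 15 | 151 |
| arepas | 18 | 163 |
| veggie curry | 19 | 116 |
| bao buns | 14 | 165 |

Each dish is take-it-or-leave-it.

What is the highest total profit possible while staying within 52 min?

642

Taking the top-ratio dishes first gives poke bowl + pad thai + elote + bao buns for 581 (40 min).
Replace poke bowl with arepas: the trade gains 61 net, giving 642 at 50 min.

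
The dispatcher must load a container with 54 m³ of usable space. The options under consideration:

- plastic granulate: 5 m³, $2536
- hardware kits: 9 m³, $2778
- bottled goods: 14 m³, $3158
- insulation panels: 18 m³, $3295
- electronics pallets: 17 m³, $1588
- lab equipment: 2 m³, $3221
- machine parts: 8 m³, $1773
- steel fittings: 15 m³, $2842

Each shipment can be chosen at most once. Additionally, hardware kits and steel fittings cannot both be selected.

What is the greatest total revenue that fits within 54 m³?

Taking plastic granulate + bottled goods + insulation panels + lab equipment + steel fittings: 54 m³ used, 15052 in revenue.
Next best is plastic granulate + hardware kits + bottled goods + insulation panels + lab equipment at 14988 (48 m³) — short by 64.

15052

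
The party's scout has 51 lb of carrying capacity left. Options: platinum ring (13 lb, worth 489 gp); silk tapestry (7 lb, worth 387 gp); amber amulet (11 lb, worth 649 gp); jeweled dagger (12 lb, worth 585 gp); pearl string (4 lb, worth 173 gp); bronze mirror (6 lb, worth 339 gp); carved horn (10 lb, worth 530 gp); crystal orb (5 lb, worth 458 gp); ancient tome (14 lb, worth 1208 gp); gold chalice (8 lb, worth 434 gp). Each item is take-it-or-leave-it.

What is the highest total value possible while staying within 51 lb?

By value per lb: crystal orb 91.60, ancient tome 86.29, amber amulet 59.00 lead.
The ratio ordering already packs tightly: silk tapestry + amber amulet + bronze mirror + crystal orb + ancient tome + gold chalice, 51 lb, 3475.
Runner-up silk tapestry + amber amulet + pearl string + carved horn + crystal orb + ancient tome tops out at 3405.

3475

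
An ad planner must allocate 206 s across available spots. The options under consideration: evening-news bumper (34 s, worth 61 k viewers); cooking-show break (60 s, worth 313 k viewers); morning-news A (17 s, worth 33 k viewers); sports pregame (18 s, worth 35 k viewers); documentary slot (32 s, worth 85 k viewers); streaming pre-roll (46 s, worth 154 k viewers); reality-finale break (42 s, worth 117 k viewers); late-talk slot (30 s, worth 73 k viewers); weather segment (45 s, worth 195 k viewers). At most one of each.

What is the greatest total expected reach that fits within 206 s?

782

A density-first pass picks cooking-show break + streaming pre-roll + reality-finale break + weather segment — 779 at 193 s.
Replace reality-finale break with sports pregame + documentary slot: the trade gains 3 net, giving 782 at 201 s.
The spare 5 s is too small for any remaining spot, and no exchange beats 782.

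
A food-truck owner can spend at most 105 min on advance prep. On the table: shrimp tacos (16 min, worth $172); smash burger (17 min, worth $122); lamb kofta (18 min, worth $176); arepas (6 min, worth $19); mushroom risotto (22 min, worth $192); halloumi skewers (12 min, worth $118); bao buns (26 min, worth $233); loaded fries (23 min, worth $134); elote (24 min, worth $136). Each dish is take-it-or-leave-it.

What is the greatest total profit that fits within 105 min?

Ranking by ratio (profit/min): shrimp tacos 10.75, halloumi skewers 9.83, lamb kofta 9.78, bao buns 8.96.
Filling by ratio: shrimp tacos + lamb kofta + arepas + mushroom risotto + halloumi skewers + bao buns for 910, with 5 min left unused.
Dropping halloumi skewers frees 12 min; slotting in smash burger (17 min) lifts the total to 914 at 105 min.
Runner-up shrimp tacos + lamb kofta + arepas + mushroom risotto + halloumi skewers + bao buns tops out at 910.

914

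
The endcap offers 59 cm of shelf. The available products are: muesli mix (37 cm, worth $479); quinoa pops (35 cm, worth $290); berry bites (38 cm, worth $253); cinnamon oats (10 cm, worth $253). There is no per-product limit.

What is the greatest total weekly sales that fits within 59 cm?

Best packing: 5×cinnamon oats — 50 cm, 1265 total.

1265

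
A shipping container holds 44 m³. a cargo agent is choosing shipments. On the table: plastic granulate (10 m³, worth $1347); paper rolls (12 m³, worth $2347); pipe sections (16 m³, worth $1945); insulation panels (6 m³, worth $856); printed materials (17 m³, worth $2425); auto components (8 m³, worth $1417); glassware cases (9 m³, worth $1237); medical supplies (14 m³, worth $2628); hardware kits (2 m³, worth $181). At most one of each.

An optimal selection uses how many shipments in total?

4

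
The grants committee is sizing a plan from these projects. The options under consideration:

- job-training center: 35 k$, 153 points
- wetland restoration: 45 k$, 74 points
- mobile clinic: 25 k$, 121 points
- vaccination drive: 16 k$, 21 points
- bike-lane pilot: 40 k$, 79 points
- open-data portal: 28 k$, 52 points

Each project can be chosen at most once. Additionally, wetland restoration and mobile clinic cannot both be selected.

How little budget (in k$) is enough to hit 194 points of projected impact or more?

Minimise k$ subject to total projected impact ≥ 194.
Taking job-training center + mobile clinic gives 274 (≥ 194) for 60 k$.
Any bundle with less than 60 k$ falls short of 194.

60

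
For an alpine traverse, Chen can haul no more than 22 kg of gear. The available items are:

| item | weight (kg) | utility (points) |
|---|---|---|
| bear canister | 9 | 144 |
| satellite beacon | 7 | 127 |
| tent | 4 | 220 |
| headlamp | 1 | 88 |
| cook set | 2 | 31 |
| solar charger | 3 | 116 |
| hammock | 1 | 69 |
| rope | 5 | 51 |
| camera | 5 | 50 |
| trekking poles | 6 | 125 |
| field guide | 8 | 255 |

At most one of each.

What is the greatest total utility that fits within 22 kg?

Greedy by ratio would take tent + headlamp + cook set + solar charger + hammock + field guide: 19 kg used, total 779.
Replace cook set and hammock with trekking poles: the trade gains 25 net, giving 804 at 22 kg.

804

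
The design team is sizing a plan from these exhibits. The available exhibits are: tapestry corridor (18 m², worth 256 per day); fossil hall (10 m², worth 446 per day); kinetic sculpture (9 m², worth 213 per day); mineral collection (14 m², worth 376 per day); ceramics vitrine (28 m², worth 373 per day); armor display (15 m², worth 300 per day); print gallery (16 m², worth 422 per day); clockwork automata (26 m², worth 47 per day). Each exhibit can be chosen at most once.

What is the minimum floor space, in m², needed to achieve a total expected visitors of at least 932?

33

Need the lightest bundle worth ≥ 932.
fossil hall + kinetic sculpture + mineral collection reaches 1035 using 33 m².
Any bundle with less than 33 m² falls short of 932.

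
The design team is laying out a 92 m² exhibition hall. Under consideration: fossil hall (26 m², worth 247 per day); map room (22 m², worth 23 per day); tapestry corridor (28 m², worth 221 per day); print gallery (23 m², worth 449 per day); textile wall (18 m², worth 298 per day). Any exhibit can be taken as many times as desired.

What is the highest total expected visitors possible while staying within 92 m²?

Best packing: 4×print gallery — 92 m², 1796 total.

1796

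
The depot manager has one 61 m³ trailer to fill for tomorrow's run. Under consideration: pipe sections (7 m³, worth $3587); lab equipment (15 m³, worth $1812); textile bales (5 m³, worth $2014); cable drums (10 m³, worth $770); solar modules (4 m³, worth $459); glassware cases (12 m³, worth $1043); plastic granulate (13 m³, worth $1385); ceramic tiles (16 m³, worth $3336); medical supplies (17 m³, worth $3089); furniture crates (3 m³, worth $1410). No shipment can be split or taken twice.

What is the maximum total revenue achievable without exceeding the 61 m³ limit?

14821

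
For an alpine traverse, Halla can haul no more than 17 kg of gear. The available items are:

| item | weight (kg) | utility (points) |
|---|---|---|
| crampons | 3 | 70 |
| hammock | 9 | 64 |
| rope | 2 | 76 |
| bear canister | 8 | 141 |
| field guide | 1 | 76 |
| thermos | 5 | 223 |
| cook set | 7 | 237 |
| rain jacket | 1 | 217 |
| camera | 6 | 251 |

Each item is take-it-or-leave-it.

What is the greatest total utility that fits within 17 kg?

By utility per kg: rain jacket 217.00, field guide 76.00, thermos 44.60 lead.
Filling by ratio: rope + field guide + thermos + rain jacket + camera for 843, with 2 kg left unused.
The 5 kg tied up in thermos is better spent on cook set — total rises to 857 (17 kg).

857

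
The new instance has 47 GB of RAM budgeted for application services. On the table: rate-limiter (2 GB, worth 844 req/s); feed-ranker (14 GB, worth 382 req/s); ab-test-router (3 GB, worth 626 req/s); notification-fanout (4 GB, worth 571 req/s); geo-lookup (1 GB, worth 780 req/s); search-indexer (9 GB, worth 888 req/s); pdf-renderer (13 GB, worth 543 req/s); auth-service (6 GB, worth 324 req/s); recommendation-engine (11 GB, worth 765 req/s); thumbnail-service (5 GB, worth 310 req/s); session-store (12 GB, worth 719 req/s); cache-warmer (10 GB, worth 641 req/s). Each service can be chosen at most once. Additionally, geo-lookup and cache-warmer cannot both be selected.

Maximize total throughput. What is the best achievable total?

5503

Density check — geo-lookup 780.00, rate-limiter 422.00, ab-test-router 208.67 are the best per GB.
Best packing: rate-limiter + ab-test-router + notification-fanout + geo-lookup + search-indexer + recommendation-engine + thumbnail-service + session-store — 47 GB, 5503 total.
Every other selection either busts 47 GB or breaks a pairing rule or fails to beat 5503.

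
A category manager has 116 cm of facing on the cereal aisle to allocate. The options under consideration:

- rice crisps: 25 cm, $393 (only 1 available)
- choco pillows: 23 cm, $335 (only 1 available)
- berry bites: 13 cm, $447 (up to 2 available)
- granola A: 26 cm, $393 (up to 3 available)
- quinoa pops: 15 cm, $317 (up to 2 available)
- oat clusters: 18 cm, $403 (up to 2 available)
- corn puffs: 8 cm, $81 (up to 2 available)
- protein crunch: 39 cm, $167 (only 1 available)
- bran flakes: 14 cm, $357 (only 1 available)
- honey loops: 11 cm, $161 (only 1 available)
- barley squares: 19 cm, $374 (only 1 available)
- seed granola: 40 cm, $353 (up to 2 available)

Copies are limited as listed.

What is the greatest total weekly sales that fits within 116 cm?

By weekly sales per cm: berry bites 34.38, bran flakes 25.50, oat clusters 22.39, quinoa pops 21.13 lead.
The ratio ordering already packs tightly: 2×berry bites + 2×quinoa pops + 2×oat clusters + corn puffs + bran flakes, 114 cm, 2772.
Every other selection either busts 116 cm or exceeds an availability limit or fails to beat 2772.

2772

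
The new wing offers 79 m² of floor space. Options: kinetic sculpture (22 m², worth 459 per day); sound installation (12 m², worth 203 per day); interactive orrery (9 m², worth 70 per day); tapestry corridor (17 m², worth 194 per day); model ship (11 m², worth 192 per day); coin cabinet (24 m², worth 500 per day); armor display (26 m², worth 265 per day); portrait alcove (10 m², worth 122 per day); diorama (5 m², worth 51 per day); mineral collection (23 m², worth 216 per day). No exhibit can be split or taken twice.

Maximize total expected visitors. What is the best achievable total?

By expected visitors per m²: kinetic sculpture 20.86, coin cabinet 20.83, model ship 17.45, sound installation 16.92 lead.
Taking kinetic sculpture + sound installation + model ship + coin cabinet + portrait alcove: 79 m² used, 1476 in expected visitors.

1476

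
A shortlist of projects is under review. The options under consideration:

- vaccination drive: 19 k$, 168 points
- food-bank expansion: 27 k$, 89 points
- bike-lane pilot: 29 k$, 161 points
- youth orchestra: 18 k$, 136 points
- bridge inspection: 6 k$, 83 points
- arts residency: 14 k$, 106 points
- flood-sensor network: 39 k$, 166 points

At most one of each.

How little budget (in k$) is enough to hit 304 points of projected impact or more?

37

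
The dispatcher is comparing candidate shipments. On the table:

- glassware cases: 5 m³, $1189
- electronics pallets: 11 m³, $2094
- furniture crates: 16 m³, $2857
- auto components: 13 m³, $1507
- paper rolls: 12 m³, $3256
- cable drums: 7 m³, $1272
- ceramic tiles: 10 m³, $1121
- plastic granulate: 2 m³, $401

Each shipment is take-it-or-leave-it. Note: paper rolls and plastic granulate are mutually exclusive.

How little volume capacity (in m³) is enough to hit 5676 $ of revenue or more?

Look for the lowest-volume combination reaching 5676.
glassware cases + paper rolls + cable drums reaches 5717 using 24 m³.
Below 24 m³ the best achievable stays under 5676.

24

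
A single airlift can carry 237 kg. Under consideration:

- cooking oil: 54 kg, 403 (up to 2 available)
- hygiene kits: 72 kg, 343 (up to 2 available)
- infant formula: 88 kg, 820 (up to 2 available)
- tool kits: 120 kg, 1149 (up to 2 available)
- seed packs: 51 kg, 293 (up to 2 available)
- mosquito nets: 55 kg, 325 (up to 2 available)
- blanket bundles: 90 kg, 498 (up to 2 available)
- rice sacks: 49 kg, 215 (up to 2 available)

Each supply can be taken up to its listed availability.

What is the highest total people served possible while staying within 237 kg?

2043

Ranking by ratio (people served/kg): tool kits 9.57, infant formula 9.32, cooking oil 7.46, mosquito nets 5.91.
Filling by ratio: infant formula + tool kits for 1969, with 29 kg left unused.
The 120 kg tied up in tool kits is better spent on cooking oil + infant formula — total rises to 2043 (230 kg).
That's the maximum — no swap from here does better than 2043.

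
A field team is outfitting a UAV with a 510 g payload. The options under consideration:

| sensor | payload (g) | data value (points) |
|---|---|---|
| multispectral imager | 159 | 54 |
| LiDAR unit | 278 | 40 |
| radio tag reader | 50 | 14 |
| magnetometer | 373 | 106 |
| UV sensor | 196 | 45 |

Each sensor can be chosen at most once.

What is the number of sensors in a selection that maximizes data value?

2

The maximum data value within 510 g is 120.
radio tag reader + magnetometer hits 120 at 423 g.
Every optimal selection uses 2 sensors.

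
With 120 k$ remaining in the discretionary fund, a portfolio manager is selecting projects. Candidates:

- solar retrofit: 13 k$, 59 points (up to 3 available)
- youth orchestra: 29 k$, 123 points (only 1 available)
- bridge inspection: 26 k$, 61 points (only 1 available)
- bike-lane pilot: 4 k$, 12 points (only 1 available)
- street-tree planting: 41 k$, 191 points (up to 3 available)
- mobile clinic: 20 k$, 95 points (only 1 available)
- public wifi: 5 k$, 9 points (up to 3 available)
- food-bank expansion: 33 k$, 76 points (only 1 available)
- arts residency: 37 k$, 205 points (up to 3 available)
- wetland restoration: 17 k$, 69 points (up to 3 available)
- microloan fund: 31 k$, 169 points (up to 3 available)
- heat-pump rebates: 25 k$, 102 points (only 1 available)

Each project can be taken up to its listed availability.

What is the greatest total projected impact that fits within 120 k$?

Density check — arts residency 5.54, microloan fund 5.45, mobile clinic 4.75 are the best per k$.
Taking the top-ratio projects first gives bike-lane pilot + public wifi + 3×arts residency for 636 (120 k$).
Reworking the packing: mobile clinic + arts residency + 2×microloan fund uses 119 k$ and improves the total to 638.
Every other selection either busts 120 k$ or exceeds an availability limit or fails to beat 638.

638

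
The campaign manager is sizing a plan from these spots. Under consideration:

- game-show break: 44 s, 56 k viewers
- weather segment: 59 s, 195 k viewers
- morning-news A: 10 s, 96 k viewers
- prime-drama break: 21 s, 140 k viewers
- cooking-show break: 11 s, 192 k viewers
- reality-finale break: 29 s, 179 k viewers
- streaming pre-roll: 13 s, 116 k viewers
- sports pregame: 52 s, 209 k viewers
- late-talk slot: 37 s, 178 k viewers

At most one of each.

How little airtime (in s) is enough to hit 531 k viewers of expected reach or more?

Need the lightest bundle worth ≥ 531.
Taking morning-news A + prime-drama break + cooking-show break + streaming pre-roll gives 544 (≥ 531) for 55 s.
Below 55 s the best achievable stays under 531.

55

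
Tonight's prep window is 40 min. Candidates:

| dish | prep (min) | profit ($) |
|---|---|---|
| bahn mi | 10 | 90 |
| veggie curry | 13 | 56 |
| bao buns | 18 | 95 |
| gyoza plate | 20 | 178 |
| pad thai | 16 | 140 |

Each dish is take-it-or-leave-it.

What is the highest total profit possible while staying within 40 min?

318

Taking the top-ratio dishes first gives bahn mi + gyoza plate for 268 (30 min).
The 10 min tied up in bahn mi is better spent on pad thai — total rises to 318 (36 min).
An exhaustive check of the 32 subsets confirms 318.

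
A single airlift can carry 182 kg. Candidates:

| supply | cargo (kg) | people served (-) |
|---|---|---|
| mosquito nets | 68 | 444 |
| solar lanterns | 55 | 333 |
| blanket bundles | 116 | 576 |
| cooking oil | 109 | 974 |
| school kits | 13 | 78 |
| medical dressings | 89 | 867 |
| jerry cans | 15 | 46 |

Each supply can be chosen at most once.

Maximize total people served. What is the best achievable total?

1418

By people served per kg: medical dressings 9.74, cooking oil 8.94, mosquito nets 6.53 lead.
Filling by ratio: mosquito nets + school kits + medical dressings for 1389, with 12 kg left unused.
Dropping school kits and medical dressings frees 102 kg; slotting in cooking oil (109 kg) lifts the total to 1418 at 177 kg.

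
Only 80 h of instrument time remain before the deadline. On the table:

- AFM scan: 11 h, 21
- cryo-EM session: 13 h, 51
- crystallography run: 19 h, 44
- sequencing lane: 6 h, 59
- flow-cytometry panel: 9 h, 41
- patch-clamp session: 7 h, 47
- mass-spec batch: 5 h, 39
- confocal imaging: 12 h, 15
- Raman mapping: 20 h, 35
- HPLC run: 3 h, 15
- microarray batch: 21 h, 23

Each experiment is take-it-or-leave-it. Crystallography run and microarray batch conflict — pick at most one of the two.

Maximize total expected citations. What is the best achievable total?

By expected citations per h: sequencing lane 9.83, mass-spec batch 7.80, patch-clamp session 6.71, HPLC run 5.00 lead.
Best packing: AFM scan + cryo-EM session + crystallography run + sequencing lane + flow-cytometry panel + patch-clamp session + mass-spec batch + HPLC run — 73 h, 317 total.

317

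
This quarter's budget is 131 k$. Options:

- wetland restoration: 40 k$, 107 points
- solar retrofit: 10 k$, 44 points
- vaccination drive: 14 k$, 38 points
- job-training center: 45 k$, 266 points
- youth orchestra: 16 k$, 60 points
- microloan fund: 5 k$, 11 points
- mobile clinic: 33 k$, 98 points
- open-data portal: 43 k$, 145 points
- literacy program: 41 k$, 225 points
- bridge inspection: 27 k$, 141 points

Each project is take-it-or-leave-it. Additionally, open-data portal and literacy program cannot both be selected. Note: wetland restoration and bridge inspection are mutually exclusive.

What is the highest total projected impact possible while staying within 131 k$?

692

Density check — job-training center 5.91, literacy program 5.49, bridge inspection 5.22, solar retrofit 4.40 are the best per k$.
Taking the top-ratio projects first gives solar retrofit + job-training center + microloan fund + literacy program + bridge inspection for 687 (128 k$).
The 15 k$ tied up in solar retrofit and microloan fund is better spent on youth orchestra — total rises to 692 (129 k$).
That's the maximum — no feasible swap from here does better than 692.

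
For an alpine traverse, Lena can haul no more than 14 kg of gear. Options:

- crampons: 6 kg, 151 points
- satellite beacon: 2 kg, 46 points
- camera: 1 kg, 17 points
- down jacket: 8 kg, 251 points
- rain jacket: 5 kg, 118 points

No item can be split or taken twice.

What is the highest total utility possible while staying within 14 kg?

Taking crampons + down jacket: 14 kg used, 402 in utility.
No other feasible combination exceeds 402.

402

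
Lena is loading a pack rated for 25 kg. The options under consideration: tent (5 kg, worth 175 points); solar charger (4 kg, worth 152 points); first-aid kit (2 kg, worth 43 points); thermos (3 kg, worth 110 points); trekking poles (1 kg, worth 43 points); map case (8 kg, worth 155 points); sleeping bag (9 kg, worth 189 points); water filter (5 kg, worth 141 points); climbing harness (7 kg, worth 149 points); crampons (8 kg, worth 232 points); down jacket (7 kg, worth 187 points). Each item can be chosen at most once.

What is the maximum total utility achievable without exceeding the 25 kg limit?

Density check — trekking poles 43.00, solar charger 38.00, thermos 36.67, tent 35.00 are the best per kg.
A density-first pass picks tent + solar charger + first-aid kit + thermos + trekking poles + crampons — 755 at 23 kg.
Dropping first-aid kit and trekking poles frees 3 kg; slotting in water filter (5 kg) lifts the total to 810 at 25 kg.
The closest alternative, tent + solar charger + thermos + trekking poles + water filter + down jacket, reaches only 808.

810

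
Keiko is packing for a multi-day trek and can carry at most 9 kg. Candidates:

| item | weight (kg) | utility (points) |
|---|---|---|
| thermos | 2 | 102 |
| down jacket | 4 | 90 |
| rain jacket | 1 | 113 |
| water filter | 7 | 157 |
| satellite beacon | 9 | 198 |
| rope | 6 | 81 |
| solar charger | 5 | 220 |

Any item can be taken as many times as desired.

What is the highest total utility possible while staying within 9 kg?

1017

Taking 9×rain jacket: 9 kg used, 1017 in utility.
Every other selection either busts 9 kg or fails to beat 1017.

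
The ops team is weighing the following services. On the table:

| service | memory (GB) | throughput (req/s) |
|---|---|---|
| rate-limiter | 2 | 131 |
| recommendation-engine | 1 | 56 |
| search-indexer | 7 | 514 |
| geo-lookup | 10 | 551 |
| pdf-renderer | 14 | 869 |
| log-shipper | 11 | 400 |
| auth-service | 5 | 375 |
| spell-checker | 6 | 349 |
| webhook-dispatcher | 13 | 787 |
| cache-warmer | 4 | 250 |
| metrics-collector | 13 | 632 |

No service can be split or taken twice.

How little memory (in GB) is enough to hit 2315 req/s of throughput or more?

36

Need the lightest bundle worth ≥ 2315.
search-indexer + pdf-renderer + auth-service + spell-checker + cache-warmer: 2357 throughput at 36 GB.
Below 36 GB the best achievable stays under 2315.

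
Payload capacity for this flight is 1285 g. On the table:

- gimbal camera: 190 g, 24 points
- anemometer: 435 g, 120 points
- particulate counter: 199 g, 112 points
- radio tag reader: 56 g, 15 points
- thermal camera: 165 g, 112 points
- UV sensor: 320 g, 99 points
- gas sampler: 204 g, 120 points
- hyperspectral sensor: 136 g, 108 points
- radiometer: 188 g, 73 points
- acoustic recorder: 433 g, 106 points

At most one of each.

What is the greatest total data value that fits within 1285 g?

Ranking by ratio (data value/g): hyperspectral sensor 0.79, thermal camera 0.68, gas sampler 0.59.
The ratio ordering already packs tightly: particulate counter + radio tag reader + thermal camera + UV sensor + gas sampler + hyperspectral sensor + radiometer, 1268 g, 639.

639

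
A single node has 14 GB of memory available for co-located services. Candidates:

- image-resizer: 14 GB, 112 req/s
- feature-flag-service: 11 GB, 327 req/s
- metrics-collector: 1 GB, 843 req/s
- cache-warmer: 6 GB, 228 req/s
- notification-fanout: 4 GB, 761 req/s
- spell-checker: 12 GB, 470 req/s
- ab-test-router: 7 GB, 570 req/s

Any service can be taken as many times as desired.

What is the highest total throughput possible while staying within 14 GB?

By throughput per GB: metrics-collector 843.00, notification-fanout 190.25, ab-test-router 81.43, spell-checker 39.17 lead.
Taking 14×metrics-collector: 14 GB used, 11802 in throughput.

11802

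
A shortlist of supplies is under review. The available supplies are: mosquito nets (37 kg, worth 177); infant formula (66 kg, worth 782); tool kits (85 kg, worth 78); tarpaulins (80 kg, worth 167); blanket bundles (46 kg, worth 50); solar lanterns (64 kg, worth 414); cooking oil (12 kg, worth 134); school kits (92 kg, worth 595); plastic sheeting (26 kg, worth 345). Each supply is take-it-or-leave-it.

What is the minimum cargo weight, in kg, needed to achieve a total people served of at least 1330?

141

Look for the lowest-cargo combination reaching 1330.
mosquito nets + infant formula + cooking oil + plastic sheeting reaches 1438 using 141 kg.
Any bundle with less than 141 kg falls short of 1330.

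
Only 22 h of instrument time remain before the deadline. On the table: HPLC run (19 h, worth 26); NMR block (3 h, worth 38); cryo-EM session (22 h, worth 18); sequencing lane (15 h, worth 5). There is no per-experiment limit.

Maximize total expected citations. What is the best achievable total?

Density check — NMR block 12.67, HPLC run 1.37, cryo-EM session 0.82, sequencing lane 0.33 are the best per h.
Taking 7×NMR block: 21 h used, 266 in expected citations.
Nothing else within 22 h beats 266.

266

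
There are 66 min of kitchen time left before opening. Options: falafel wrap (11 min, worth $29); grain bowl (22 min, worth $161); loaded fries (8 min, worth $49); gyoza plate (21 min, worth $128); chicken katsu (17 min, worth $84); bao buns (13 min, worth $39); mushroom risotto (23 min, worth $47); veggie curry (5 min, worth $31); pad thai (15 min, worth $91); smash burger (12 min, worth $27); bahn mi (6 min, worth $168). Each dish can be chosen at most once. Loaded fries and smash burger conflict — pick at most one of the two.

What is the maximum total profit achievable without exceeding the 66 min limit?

548

Filling by ratio: grain bowl + loaded fries + gyoza plate + veggie curry + bahn mi for 537, with 4 min left unused.
Dropping loaded fries and veggie curry frees 13 min; slotting in pad thai (15 min) lifts the total to 548 at 64 min.
Runner-up grain bowl + gyoza plate + chicken katsu + bahn mi tops out at 541.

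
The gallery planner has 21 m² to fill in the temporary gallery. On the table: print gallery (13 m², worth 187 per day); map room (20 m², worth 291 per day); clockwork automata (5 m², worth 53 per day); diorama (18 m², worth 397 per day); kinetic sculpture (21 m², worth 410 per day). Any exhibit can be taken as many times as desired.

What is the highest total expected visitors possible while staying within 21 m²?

By expected visitors per m²: diorama 22.06, kinetic sculpture 19.52, map room 14.55, print gallery 14.38 lead.
The ratio heuristic lands on diorama (397) but leaves 3 m² idle.
Replace diorama with kinetic sculpture: the trade gains 13 net, giving 410 at 21 m².
Every other selection either busts 21 m² or fails to beat 410.

410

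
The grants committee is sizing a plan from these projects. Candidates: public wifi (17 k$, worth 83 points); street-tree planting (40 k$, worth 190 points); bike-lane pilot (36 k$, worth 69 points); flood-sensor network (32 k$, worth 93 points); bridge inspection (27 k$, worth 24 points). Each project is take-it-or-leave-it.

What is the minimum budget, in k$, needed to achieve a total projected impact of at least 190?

40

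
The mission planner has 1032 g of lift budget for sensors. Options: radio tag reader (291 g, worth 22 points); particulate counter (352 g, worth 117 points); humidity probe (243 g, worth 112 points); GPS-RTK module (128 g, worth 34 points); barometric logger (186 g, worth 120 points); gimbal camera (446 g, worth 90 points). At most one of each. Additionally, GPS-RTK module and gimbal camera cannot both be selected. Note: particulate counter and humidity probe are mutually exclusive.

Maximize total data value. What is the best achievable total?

327

Particulate counter + barometric logger + gimbal camera uses 984 of the 1032 g and totals 327.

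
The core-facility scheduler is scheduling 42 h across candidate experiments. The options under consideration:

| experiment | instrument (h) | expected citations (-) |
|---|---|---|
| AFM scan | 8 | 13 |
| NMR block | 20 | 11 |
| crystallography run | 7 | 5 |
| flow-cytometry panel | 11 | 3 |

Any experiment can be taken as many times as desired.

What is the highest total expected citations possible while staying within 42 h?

65

Ranking by ratio (expected citations/h): AFM scan 1.62, crystallography run 0.71, NMR block 0.55, flow-cytometry panel 0.27.
Best packing: 5×AFM scan — 40 h, 65 total.
Nothing else within 42 h beats 65.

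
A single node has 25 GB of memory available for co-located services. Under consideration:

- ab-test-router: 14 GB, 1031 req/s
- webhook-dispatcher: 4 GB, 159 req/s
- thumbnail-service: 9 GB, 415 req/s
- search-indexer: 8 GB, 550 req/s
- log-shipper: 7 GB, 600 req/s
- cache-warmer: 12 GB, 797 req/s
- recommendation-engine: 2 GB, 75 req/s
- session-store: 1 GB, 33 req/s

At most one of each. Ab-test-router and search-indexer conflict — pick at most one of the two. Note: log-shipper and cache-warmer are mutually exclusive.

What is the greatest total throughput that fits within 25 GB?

1790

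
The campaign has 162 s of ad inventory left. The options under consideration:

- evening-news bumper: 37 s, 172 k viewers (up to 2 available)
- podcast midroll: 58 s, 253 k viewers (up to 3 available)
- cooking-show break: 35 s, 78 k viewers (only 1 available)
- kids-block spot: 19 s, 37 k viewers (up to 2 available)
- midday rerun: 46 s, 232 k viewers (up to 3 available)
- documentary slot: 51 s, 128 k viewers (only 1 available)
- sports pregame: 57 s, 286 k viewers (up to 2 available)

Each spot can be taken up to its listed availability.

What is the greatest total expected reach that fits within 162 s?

804

By expected reach per s: midday rerun 5.04, sports pregame 5.02, evening-news bumper 4.65, podcast midroll 4.36 lead.
Taking the top-ratio spots first gives kids-block spot + 3×midday rerun for 733 (157 s).
Dropping kids-block spot and 2×midday rerun frees 111 s; slotting in 2×sports pregame (114 s) lifts the total to 804 at 160 s.
No other feasible combination exceeds 804.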